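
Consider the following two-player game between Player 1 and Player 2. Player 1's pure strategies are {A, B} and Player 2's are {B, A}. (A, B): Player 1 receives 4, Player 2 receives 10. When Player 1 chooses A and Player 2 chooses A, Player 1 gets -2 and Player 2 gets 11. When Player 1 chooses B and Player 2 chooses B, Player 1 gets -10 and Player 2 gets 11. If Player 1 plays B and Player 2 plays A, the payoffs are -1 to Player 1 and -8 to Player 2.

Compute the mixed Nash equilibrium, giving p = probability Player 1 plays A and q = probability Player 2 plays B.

p = 19/20, q = 1/15

Player 2's indifference between B and A determines Player 1's mixing probability p:
  Player 2's payoff to B: p·10 + (1−p)·11 = -p + 11
  Player 2's payoff to A: p·11 + (1−p)·(-8) = 19p - 8
  -p + 11 = 19p - 8  ⇒  -20p = -19  ⇒  p = 19/20.
In a mixed equilibrium Player 1 is indifferent between A and B; this condition fixes q.
  Player 1's payoff from A: q·4 + (1−q)·(-2) = 6q - 2
  Player 1's payoff from B: q·(-10) + (1−q)·(-1) = -9q - 1
  6q - 2 = -9q - 1  ⇒  15q = 1  ⇒  q = 1/15.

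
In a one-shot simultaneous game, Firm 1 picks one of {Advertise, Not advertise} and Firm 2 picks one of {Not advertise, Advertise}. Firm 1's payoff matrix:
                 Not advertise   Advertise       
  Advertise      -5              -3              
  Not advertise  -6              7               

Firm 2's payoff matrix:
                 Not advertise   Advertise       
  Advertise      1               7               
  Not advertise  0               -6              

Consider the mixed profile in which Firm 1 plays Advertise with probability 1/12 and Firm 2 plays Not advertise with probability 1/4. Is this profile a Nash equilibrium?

No

Given Firm 1's mix p = 1/12, Firm 2's payoff from Not advertise is 1/12 but from Advertise is -59/12. Firm 2 strictly prefers Not advertise, so Firm 2 would not mix.
So the proposed profile is not a Nash equilibrium.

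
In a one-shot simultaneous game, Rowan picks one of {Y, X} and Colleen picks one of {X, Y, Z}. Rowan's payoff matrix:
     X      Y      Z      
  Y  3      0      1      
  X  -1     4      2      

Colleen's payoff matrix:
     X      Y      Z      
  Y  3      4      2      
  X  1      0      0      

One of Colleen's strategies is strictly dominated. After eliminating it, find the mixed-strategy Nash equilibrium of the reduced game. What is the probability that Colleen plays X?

q = 1/2

Colleen's strategy Z is strictly dominated by X: 3 > 2 and 1 > 0. Eliminate Z.
Set Rowan's expected payoff from Y equal to that from X:
  Rowan's payoff from Y: q·3 + (1−q)·0 = 3q
  Rowan's payoff from X: q·(-1) + (1−q)·4 = -5q + 4
  3q = -5q + 4  ⇒  8q = 4  ⇒  q = 1/2.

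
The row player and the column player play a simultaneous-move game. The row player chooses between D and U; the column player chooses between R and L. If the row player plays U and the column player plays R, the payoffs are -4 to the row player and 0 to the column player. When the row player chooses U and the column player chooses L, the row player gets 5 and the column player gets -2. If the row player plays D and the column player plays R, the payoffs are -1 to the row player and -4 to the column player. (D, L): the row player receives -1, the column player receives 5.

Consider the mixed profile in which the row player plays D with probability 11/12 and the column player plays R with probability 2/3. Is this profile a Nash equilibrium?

Given the row player's mix p = 11/12, the column player's payoff from R is -11/3 but from L is 53/12. The column player strictly prefers L, so the column player would not mix.
So the proposed profile is not a Nash equilibrium.

No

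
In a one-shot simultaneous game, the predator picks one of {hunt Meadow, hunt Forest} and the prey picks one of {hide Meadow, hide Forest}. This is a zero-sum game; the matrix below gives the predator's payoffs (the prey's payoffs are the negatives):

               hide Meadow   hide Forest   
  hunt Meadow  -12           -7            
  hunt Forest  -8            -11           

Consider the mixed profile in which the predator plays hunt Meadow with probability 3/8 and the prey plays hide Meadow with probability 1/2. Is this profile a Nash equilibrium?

Yes

Check the prey's indifference given the predator's mix p = 3/8:
  payoff from hide Meadow = 19/2; payoff from hide Forest = 19/2 — equal.
Check the predator's indifference given the prey's mix q = 1/2:
  payoff from hunt Meadow = -19/2; payoff from hunt Forest = -19/2 — equal.
Both players are indifferent, so neither can profitably deviate.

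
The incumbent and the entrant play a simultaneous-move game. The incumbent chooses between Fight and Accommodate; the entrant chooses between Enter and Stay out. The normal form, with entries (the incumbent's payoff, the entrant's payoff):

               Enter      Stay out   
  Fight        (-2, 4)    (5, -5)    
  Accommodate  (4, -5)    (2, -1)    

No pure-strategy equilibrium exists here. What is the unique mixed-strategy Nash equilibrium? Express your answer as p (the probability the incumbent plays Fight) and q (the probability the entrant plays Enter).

The entrant's indifference between Enter and Stay out determines the incumbent's mixing probability p:
  the entrant's expected payoff from Enter: p·4 + (1−p)·(-5) = 9p - 5
  the entrant's expected payoff from Stay out: p·(-5) + (1−p)·(-1) = -4p - 1
  9p - 5 = -4p - 1  ⇒  13p = 4  ⇒  p = 4/13.
The entrant's mix must leave the incumbent indifferent between Fight and Accommodate.
  the incumbent's expected payoff from Fight: q·(-2) + (1−q)·5 = -7q + 5
  the incumbent's expected payoff from Accommodate: q·4 + (1−q)·2 = 2q + 2
  -7q + 5 = 2q + 2  ⇒  -9q = -3  ⇒  q = 1/3.

p = 4/13, q = 1/3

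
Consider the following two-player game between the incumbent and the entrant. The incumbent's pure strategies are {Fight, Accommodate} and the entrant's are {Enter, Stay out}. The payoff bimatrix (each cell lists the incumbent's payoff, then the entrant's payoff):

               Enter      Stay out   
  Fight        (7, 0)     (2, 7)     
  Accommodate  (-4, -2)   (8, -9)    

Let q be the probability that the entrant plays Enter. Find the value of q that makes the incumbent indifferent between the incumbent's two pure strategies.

q = 6/17

For the incumbent to be willing to mix, the incumbent must be indifferent between Fight and Accommodate, which pins down the entrant's mix.
  the incumbent's payoff from Fight: q·7 + (1−q)·2 = 5q + 2
  the incumbent's payoff from Accommodate: q·(-4) + (1−q)·8 = -12q + 8
  5q + 2 = -12q + 8  ⇒  17q = 6  ⇒  q = 6/17.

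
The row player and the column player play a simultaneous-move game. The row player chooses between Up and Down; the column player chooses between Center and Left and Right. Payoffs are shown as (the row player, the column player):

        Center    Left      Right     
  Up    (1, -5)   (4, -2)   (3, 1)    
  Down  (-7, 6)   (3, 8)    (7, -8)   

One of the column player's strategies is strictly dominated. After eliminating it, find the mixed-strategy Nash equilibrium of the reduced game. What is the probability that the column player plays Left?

q = 4/5

The column player's strategy Center is strictly dominated by Left: -2 > -5 and 8 > 6. Eliminate Center.
The row player's indifference between Up and Down determines the column player's mixing probability q:
  the row player's payoff to Up: q·4 + (1−q)·3 = q + 3
  the row player's payoff to Down: q·3 + (1−q)·7 = -4q + 7
  q + 3 = -4q + 7  ⇒  5q = 4  ⇒  q = 4/5.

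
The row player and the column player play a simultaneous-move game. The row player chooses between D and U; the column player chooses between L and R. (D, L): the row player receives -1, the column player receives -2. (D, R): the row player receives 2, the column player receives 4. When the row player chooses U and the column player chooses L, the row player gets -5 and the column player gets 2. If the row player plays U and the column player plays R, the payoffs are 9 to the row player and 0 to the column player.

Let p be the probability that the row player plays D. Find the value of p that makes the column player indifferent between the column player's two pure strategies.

p = 1/4

For the column player to be willing to mix, the column player must be indifferent between L and R, which pins down the row player's mix.
  the column player's payoff from L: p·(-2) + (1−p)·2 = -4p + 2
  the column player's payoff from R: p·4 + (1−p)·0 = 4p
  -4p + 2 = 4p  ⇒  -8p = -2  ⇒  p = 1/4.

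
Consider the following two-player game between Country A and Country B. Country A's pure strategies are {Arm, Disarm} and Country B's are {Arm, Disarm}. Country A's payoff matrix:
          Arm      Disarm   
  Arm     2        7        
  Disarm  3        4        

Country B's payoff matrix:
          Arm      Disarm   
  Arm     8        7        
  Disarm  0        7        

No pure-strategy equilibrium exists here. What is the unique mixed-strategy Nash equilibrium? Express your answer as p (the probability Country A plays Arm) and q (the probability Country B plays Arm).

p = 7/8, q = 3/4

Set Country B's expected payoff from Arm equal to that from Disarm:
  Country B's payoff from Arm: p·8 + (1−p)·0 = 8p
  Country B's payoff from Disarm: p·7 + (1−p)·7 = 7
  8p = 7  ⇒  8p = 7  ⇒  p = 7/8.
Country A's indifference between Arm and Disarm determines Country B's mixing probability q:
  Country A's payoff from Arm: q·2 + (1−q)·7 = -5q + 7
  Country A's payoff from Disarm: q·3 + (1−q)·4 = -q + 4
  -5q + 7 = -q + 4  ⇒  -4q = -3  ⇒  q = 3/4.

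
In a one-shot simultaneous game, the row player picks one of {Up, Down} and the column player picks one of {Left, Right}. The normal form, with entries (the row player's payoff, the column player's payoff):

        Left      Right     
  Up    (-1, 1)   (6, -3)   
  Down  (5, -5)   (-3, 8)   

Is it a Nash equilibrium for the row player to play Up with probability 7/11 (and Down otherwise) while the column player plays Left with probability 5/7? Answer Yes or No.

No

Given the row player's mix p = 7/11, the column player's payoff from Left is -13/11 but from Right is 1. The column player strictly prefers Right, so the column player would not mix.
So the proposed profile is not a Nash equilibrium.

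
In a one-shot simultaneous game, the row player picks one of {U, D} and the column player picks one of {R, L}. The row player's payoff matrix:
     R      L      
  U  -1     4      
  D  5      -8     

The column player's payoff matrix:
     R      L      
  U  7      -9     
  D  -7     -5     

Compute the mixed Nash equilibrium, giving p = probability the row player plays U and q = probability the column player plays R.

The column player's indifference between R and L determines the row player's mixing probability p:
  the column player's expected payoff from R: p·7 + (1−p)·(-7) = 14p - 7
  the column player's expected payoff from L: p·(-9) + (1−p)·(-5) = -4p - 5
  14p - 7 = -4p - 5  ⇒  18p = 2  ⇒  p = 1/9.
For the row player to be willing to mix, the row player must be indifferent between U and D, which pins down the column player's mix.
  the row player's payoff to U: q·(-1) + (1−q)·4 = -5q + 4
  the row player's payoff to D: q·5 + (1−q)·(-8) = 13q - 8
  -5q + 4 = 13q - 8  ⇒  -18q = -12  ⇒  q = 2/3.

p = 1/9, q = 2/3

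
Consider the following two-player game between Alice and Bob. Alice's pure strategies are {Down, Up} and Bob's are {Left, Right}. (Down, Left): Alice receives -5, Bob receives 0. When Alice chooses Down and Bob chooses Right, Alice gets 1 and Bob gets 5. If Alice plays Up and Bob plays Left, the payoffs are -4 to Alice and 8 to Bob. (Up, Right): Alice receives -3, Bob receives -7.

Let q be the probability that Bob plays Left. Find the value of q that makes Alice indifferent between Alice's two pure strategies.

For Alice to be willing to mix, Alice must be indifferent between Down and Up, which pins down Bob's mix.
  Alice's payoff from Down: q·(-5) + (1−q)·1 = -6q + 1
  Alice's payoff from Up: q·(-4) + (1−q)·(-3) = -q - 3
  -6q + 1 = -q - 3  ⇒  -5q = -4  ⇒  q = 4/5.

q = 4/5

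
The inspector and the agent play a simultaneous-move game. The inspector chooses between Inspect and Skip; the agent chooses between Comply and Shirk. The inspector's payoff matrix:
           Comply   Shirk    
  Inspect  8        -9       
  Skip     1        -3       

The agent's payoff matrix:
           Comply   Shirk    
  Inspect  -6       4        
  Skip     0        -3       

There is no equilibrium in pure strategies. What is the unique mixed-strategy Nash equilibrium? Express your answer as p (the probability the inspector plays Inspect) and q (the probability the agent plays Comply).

The agent's indifference between Comply and Shirk determines the inspector's mixing probability p:
  the agent's expected payoff from Comply: p·(-6) + (1−p)·0 = -6p
  the agent's expected payoff from Shirk: p·4 + (1−p)·(-3) = 7p - 3
  -6p = 7p - 3  ⇒  -13p = -3  ⇒  p = 3/13.
Set the inspector's expected payoff from Inspect equal to that from Skip:
  the inspector's payoff from Inspect: q·8 + (1−q)·(-9) = 17q - 9
  the inspector's payoff from Skip: q·1 + (1−q)·(-3) = 4q - 3
  17q - 9 = 4q - 3  ⇒  13q = 6  ⇒  q = 6/13.

p = 3/13, q = 6/13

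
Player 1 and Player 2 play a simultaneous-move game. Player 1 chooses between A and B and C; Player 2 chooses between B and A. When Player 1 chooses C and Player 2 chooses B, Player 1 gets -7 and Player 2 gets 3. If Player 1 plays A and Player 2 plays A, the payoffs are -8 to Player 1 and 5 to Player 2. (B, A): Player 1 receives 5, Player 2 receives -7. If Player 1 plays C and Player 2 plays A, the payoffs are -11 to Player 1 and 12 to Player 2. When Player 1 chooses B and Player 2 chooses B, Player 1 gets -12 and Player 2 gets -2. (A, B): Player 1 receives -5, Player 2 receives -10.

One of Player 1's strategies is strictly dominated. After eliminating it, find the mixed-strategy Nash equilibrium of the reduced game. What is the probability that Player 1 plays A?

Player 1's strategy C is strictly dominated by A: -5 > -7 and -8 > -11. Eliminate C.
In a mixed equilibrium Player 2 is indifferent between B and A; this condition fixes p.
  Player 2's payoff from B: p·(-10) + (1−p)·(-2) = -8p - 2
  Player 2's payoff from A: p·5 + (1−p)·(-7) = 12p - 7
  -8p - 2 = 12p - 7  ⇒  -20p = -5  ⇒  p = 1/4.

p = 1/4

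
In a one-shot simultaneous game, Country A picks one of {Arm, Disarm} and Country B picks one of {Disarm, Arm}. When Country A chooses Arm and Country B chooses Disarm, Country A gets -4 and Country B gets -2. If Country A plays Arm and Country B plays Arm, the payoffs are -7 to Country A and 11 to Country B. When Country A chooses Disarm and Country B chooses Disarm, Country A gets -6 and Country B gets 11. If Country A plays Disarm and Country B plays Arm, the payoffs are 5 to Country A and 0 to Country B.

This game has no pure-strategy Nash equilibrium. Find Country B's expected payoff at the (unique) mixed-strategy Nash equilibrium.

Set Country B's expected payoff from Disarm equal to that from Arm:
  Country B's expected payoff from Disarm: p·(-2) + (1−p)·11 = -13p + 11
  Country B's expected payoff from Arm: p·11 + (1−p)·0 = 11p
  -13p + 11 = 11p  ⇒  -24p = -11  ⇒  p = 11/24.
At equilibrium Country B is indifferent across columns, so Country B's payoff equals the payoff from Disarm: (11/24)·(-2) + (13/24)·11 = 121/24.

121/24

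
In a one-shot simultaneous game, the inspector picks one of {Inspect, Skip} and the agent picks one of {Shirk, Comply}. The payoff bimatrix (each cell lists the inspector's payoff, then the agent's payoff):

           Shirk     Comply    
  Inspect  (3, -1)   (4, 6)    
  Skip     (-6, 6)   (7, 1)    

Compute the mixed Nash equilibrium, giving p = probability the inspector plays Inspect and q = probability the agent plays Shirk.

The agent's indifference between Shirk and Comply determines the inspector's mixing probability p:
  the agent's payoff to Shirk: p·(-1) + (1−p)·6 = -7p + 6
  the agent's payoff to Comply: p·6 + (1−p)·1 = 5p + 1
  -7p + 6 = 5p + 1  ⇒  -12p = -5  ⇒  p = 5/12.
The agent's mix must leave the inspector indifferent between Inspect and Skip.
  the inspector's payoff to Inspect: q·3 + (1−q)·4 = -q + 4
  the inspector's payoff to Skip: q·(-6) + (1−q)·7 = -13q + 7
  -q + 4 = -13q + 7  ⇒  12q = 3  ⇒  q = 1/4.

p = 5/12, q = 1/4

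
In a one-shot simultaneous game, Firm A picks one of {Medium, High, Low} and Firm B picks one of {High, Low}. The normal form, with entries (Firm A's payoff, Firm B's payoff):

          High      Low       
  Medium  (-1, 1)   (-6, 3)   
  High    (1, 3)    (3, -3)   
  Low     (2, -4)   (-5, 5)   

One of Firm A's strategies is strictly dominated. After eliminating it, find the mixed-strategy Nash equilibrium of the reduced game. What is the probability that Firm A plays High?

p = 3/5

Firm A's strategy Medium is strictly dominated by Low: 2 > -1 and -5 > -6. Eliminate Medium.
In a mixed equilibrium Firm B is indifferent between High and Low; this condition fixes p.
  Firm B's expected payoff from High: p·3 + (1−p)·(-4) = 7p - 4
  Firm B's expected payoff from Low: p·(-3) + (1−p)·5 = -8p + 5
  7p - 4 = -8p + 5  ⇒  15p = 9  ⇒  p = 3/5.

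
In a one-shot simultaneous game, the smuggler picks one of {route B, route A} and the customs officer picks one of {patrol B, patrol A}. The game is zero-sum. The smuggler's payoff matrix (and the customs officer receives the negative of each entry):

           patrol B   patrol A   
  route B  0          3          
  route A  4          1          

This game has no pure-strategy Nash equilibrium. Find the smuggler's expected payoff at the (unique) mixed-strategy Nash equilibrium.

2

For the smuggler to be willing to mix, the smuggler must be indifferent between route B and route A, which pins down the customs officer's mix.
  the smuggler's payoff to route B: q·0 + (1−q)·3 = -3q + 3
  the smuggler's payoff to route A: q·4 + (1−q)·1 = 3q + 1
  -3q + 3 = 3q + 1  ⇒  -6q = -2  ⇒  q = 1/3.
At equilibrium the smuggler is indifferent across rows, so the smuggler's payoff equals the payoff from route B: (1/3)·0 + (2/3)·3 = 2.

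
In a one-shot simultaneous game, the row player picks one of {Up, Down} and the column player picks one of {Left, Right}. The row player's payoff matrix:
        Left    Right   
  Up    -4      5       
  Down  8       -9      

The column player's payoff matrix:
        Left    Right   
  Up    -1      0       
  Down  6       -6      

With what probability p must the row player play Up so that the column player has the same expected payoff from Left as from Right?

p = 12/13

The column player's indifference between Left and Right determines the row player's mixing probability p:
  the column player's expected payoff from Left: p·(-1) + (1−p)·6 = -7p + 6
  the column player's expected payoff from Right: p·0 + (1−p)·(-6) = 6p - 6
  -7p + 6 = 6p - 6  ⇒  -13p = -12  ⇒  p = 12/13.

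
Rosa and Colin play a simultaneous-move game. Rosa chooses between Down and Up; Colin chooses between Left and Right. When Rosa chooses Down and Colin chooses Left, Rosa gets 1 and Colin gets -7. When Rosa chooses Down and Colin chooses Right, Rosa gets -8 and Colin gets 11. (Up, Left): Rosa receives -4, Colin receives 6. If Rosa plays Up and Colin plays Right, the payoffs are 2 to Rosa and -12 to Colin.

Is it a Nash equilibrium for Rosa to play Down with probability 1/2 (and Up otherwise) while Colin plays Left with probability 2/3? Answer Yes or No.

Yes

Check Colin's indifference given Rosa's mix p = 1/2:
  payoff from Left = -1/2; payoff from Right = -1/2 — equal.
Check Rosa's indifference given Colin's mix q = 2/3:
  payoff from Down = -2; payoff from Up = -2 — equal.
Both players are indifferent, so neither can profitably deviate.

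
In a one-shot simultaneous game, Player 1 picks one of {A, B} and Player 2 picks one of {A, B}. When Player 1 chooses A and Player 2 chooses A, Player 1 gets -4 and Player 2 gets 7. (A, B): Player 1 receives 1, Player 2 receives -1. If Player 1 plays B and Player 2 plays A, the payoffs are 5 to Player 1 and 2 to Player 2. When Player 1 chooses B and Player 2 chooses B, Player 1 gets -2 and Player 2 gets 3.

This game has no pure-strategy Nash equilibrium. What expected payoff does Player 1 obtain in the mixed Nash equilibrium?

-1/4

Set Player 1's expected payoff from A equal to that from B:
  Player 1's payoff from A: q·(-4) + (1−q)·1 = -5q + 1
  Player 1's payoff from B: q·5 + (1−q)·(-2) = 7q - 2
  -5q + 1 = 7q - 2  ⇒  -12q = -3  ⇒  q = 1/4.
At equilibrium Player 1 is indifferent across rows, so Player 1's payoff equals the payoff from A: (1/4)·(-4) + (3/4)·1 = -1/4.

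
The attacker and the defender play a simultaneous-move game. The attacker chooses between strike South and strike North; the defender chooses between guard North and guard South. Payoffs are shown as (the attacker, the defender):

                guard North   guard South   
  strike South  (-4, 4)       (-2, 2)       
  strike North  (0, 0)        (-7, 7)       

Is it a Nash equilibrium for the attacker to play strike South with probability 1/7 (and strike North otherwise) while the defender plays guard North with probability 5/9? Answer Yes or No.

Given the attacker's mix p = 1/7, the defender's payoff from guard North is 4/7 but from guard South is 44/7. The defender strictly prefers guard South, so the defender would not mix.
So the proposed profile is not a Nash equilibrium.

No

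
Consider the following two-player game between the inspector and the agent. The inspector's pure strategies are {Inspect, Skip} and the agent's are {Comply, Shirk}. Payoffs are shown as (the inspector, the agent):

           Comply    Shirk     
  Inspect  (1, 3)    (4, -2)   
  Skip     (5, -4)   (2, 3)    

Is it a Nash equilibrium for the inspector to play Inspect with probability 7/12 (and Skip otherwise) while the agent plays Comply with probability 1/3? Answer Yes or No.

Yes

Check the agent's indifference given the inspector's mix p = 7/12:
  payoff from Comply = 1/12; payoff from Shirk = 1/12 — equal.
Check the inspector's indifference given the agent's mix q = 1/3:
  payoff from Inspect = 3; payoff from Skip = 3 — equal.
Both players are indifferent, so neither can profitably deviate.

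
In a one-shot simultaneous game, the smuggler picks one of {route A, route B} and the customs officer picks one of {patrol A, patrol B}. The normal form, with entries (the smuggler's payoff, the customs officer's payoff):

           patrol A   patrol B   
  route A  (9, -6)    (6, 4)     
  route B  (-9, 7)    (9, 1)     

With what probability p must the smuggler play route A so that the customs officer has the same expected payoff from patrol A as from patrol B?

In a mixed equilibrium the customs officer is indifferent between patrol A and patrol B; this condition fixes p.
  the customs officer's payoff from patrol A: p·(-6) + (1−p)·7 = -13p + 7
  the customs officer's payoff from patrol B: p·4 + (1−p)·1 = 3p + 1
  -13p + 7 = 3p + 1  ⇒  -16p = -6  ⇒  p = 3/8.

p = 3/8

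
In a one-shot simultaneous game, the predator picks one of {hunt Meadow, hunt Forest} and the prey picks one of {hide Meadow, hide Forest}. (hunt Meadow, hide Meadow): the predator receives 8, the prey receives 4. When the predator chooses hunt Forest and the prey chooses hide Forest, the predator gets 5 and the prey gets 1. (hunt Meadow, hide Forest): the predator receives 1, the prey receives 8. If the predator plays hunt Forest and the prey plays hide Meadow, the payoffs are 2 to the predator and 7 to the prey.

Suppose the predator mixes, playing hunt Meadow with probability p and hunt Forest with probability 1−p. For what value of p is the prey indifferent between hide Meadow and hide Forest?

The prey's indifference between hide Meadow and hide Forest determines the predator's mixing probability p:
  the prey's payoff to hide Meadow: p·4 + (1−p)·7 = -3p + 7
  the prey's payoff to hide Forest: p·8 + (1−p)·1 = 7p + 1
  -3p + 7 = 7p + 1  ⇒  -10p = -6  ⇒  p = 3/5.

p = 3/5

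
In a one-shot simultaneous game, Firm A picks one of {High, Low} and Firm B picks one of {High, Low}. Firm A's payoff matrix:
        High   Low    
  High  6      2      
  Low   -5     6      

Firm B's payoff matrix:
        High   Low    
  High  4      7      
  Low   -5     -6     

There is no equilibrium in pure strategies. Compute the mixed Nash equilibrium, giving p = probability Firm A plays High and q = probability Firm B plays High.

p = 1/4, q = 4/15

Firm B's indifference between High and Low determines Firm A's mixing probability p:
  Firm B's expected payoff from High: p·4 + (1−p)·(-5) = 9p - 5
  Firm B's expected payoff from Low: p·7 + (1−p)·(-6) = 13p - 6
  9p - 5 = 13p - 6  ⇒  -4p = -1  ⇒  p = 1/4.
For Firm A to be willing to mix, Firm A must be indifferent between High and Low, which pins down Firm B's mix.
  Firm A's expected payoff from High: q·6 + (1−q)·2 = 4q + 2
  Firm A's expected payoff from Low: q·(-5) + (1−q)·6 = -11q + 6
  4q + 2 = -11q + 6  ⇒  15q = 4  ⇒  q = 4/15.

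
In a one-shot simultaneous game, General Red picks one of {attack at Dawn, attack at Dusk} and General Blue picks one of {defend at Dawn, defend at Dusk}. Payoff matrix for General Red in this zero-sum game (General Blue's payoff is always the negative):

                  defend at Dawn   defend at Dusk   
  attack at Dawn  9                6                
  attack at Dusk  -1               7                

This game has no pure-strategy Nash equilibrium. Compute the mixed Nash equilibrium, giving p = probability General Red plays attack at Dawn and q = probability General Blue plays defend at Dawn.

p = 8/11, q = 1/11

General Red's mix must leave General Blue indifferent between defend at Dawn and defend at Dusk.
  General Blue's expected payoff from defend at Dawn: p·(-9) + (1−p)·1 = -10p + 1
  General Blue's expected payoff from defend at Dusk: p·(-6) + (1−p)·(-7) = p - 7
  -10p + 1 = p - 7  ⇒  -11p = -8  ⇒  p = 8/11.
In a mixed equilibrium General Red is indifferent between attack at Dawn and attack at Dusk; this condition fixes q.
  General Red's expected payoff from attack at Dawn: q·9 + (1−q)·6 = 3q + 6
  General Red's expected payoff from attack at Dusk: q·(-1) + (1−q)·7 = -8q + 7
  3q + 6 = -8q + 7  ⇒  11q = 1  ⇒  q = 1/11.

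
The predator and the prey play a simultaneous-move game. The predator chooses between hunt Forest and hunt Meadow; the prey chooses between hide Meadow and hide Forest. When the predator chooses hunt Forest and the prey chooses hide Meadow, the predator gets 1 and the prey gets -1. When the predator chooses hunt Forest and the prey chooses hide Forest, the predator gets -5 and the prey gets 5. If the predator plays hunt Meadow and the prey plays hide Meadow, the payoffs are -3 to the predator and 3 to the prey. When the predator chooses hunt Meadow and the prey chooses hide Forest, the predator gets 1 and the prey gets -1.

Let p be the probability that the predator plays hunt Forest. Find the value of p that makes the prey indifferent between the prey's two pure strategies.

Set the prey's expected payoff from hide Meadow equal to that from hide Forest:
  the prey's payoff from hide Meadow: p·(-1) + (1−p)·3 = -4p + 3
  the prey's payoff from hide Forest: p·5 + (1−p)·(-1) = 6p - 1
  -4p + 3 = 6p - 1  ⇒  -10p = -4  ⇒  p = 2/5.

p = 2/5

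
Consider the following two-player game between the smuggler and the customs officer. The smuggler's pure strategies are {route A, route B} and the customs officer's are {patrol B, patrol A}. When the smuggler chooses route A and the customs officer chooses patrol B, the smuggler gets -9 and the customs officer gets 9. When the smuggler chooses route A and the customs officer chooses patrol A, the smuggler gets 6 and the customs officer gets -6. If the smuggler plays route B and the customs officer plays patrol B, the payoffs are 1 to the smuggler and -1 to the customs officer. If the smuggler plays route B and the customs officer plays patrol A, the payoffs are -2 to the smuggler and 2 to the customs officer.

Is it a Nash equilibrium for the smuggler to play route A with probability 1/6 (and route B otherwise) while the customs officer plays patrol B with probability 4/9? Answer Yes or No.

Yes

Check the customs officer's indifference given the smuggler's mix p = 1/6:
  payoff from patrol B = 2/3; payoff from patrol A = 2/3 — equal.
Check the smuggler's indifference given the customs officer's mix q = 4/9:
  payoff from route A = -2/3; payoff from route B = -2/3 — equal.
Both players are indifferent, so neither can profitably deviate.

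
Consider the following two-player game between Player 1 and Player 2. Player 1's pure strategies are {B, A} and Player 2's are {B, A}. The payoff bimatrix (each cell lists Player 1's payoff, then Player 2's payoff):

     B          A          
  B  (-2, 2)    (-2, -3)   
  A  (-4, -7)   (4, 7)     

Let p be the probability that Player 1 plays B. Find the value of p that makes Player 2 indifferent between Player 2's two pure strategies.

In a mixed equilibrium Player 2 is indifferent between B and A; this condition fixes p.
  Player 2's payoff to B: p·2 + (1−p)·(-7) = 9p - 7
  Player 2's payoff to A: p·(-3) + (1−p)·7 = -10p + 7
  9p - 7 = -10p + 7  ⇒  19p = 14  ⇒  p = 14/19.

p = 14/19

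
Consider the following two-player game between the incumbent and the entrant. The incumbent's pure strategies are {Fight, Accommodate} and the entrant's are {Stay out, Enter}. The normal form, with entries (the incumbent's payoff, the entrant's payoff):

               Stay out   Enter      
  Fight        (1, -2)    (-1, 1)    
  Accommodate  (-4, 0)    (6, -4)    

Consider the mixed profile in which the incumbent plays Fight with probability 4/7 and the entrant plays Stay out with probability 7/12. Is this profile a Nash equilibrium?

Yes

Check the entrant's indifference given the incumbent's mix p = 4/7:
  payoff from Stay out = -8/7; payoff from Enter = -8/7 — equal.
Check the incumbent's indifference given the entrant's mix q = 7/12:
  payoff from Fight = 1/6; payoff from Accommodate = 1/6 — equal.
Both players are indifferent, so neither can profitably deviate.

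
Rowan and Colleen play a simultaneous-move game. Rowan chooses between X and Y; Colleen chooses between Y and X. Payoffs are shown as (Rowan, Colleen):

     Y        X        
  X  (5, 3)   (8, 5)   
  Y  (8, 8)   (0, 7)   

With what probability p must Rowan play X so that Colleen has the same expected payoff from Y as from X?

p = 1/3

Rowan's mix must leave Colleen indifferent between Y and X.
  Colleen's payoff from Y: p·3 + (1−p)·8 = -5p + 8
  Colleen's payoff from X: p·5 + (1−p)·7 = -2p + 7
  -5p + 8 = -2p + 7  ⇒  -3p = -1  ⇒  p = 1/3.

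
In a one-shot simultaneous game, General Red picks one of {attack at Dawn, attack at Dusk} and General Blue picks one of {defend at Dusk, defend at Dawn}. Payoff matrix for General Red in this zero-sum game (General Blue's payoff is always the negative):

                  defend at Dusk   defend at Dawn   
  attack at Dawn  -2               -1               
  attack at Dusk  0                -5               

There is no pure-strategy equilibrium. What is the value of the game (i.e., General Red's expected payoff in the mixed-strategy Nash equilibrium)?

v = -5/3

General Blue's mix must leave General Red indifferent between attack at Dawn and attack at Dusk.
  General Red's expected payoff from attack at Dawn: q·(-2) + (1−q)·(-1) = -q - 1
  General Red's expected payoff from attack at Dusk: q·0 + (1−q)·(-5) = 5q - 5
  -q - 1 = 5q - 5  ⇒  -6q = -4  ⇒  q = 2/3.
The value is General Red's expected payoff against this mix (using attack at Dawn): (2/3)·(-2) + (1/3)·(-1) = -5/3.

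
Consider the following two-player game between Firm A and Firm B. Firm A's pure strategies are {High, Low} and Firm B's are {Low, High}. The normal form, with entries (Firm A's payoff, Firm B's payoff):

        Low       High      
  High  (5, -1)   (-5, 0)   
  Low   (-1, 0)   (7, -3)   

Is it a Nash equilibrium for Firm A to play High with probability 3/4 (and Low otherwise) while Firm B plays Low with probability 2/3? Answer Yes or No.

Yes

Check Firm B's indifference given Firm A's mix p = 3/4:
  payoff from Low = -3/4; payoff from High = -3/4 — equal.
Check Firm A's indifference given Firm B's mix q = 2/3:
  payoff from High = 5/3; payoff from Low = 5/3 — equal.
Both players are indifferent, so neither can profitably deviate.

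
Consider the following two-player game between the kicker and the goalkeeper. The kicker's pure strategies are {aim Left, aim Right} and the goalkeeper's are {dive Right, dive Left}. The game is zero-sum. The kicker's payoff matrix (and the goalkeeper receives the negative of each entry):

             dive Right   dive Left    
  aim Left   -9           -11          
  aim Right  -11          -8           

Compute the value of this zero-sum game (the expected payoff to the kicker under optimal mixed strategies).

v = -49/5

In a mixed equilibrium the kicker is indifferent between aim Left and aim Right; this condition fixes q.
  the kicker's payoff to aim Left: q·(-9) + (1−q)·(-11) = 2q - 11
  the kicker's payoff to aim Right: q·(-11) + (1−q)·(-8) = -3q - 8
  2q - 11 = -3q - 8  ⇒  5q = 3  ⇒  q = 3/5.
The value is the kicker's expected payoff against this mix (using aim Left): (3/5)·(-9) + (2/5)·(-11) = -49/5.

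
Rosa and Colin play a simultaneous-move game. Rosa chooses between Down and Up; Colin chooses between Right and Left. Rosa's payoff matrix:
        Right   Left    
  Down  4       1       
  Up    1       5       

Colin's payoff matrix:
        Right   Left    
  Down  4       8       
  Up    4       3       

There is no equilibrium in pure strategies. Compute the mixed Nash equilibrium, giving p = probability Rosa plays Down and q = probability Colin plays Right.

p = 1/5, q = 4/7

For Colin to be willing to mix, Colin must be indifferent between Right and Left, which pins down Rosa's mix.
  Colin's expected payoff from Right: p·4 + (1−p)·4 = 4
  Colin's expected payoff from Left: p·8 + (1−p)·3 = 5p + 3
  4 = 5p + 3  ⇒  -5p = -1  ⇒  p = 1/5.
Rosa's indifference between Down and Up determines Colin's mixing probability q:
  Rosa's payoff to Down: q·4 + (1−q)·1 = 3q + 1
  Rosa's payoff to Up: q·1 + (1−q)·5 = -4q + 5
  3q + 1 = -4q + 5  ⇒  7q = 4  ⇒  q = 4/7.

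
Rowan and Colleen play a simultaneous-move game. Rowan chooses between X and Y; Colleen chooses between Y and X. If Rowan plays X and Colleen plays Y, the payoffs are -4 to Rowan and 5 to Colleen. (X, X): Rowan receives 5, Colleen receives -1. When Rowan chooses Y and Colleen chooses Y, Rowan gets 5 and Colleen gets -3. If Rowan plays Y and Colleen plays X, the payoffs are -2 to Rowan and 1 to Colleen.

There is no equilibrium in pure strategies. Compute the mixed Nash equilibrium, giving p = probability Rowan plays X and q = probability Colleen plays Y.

Colleen's indifference between Y and X determines Rowan's mixing probability p:
  Colleen's expected payoff from Y: p·5 + (1−p)·(-3) = 8p - 3
  Colleen's expected payoff from X: p·(-1) + (1−p)·1 = -2p + 1
  8p - 3 = -2p + 1  ⇒  10p = 4  ⇒  p = 2/5.
Rowan's indifference between X and Y determines Colleen's mixing probability q:
  Rowan's expected payoff from X: q·(-4) + (1−q)·5 = -9q + 5
  Rowan's expected payoff from Y: q·5 + (1−q)·(-2) = 7q - 2
  -9q + 5 = 7q - 2  ⇒  -16q = -7  ⇒  q = 7/16.

p = 2/5, q = 7/16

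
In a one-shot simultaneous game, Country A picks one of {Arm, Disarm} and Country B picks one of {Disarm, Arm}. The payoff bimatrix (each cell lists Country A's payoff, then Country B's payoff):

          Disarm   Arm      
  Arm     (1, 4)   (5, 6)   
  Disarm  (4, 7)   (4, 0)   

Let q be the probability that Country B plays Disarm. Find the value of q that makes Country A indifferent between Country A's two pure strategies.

q = 1/4

In a mixed equilibrium Country A is indifferent between Arm and Disarm; this condition fixes q.
  Country A's payoff from Arm: q·1 + (1−q)·5 = -4q + 5
  Country A's payoff from Disarm: q·4 + (1−q)·4 = 4
  -4q + 5 = 4  ⇒  -4q = -1  ⇒  q = 1/4.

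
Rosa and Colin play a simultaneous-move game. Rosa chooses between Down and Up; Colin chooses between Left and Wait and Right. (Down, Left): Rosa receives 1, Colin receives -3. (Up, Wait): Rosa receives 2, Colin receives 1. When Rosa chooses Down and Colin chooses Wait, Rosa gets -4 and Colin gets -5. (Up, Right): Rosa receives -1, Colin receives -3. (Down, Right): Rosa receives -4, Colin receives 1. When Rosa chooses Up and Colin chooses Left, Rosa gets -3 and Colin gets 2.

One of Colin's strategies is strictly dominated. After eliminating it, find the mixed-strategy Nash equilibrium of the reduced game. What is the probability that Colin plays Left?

Colin's strategy Wait is strictly dominated by Left: -3 > -5 and 2 > 1. Eliminate Wait.
For Rosa to be willing to mix, Rosa must be indifferent between Down and Up, which pins down Colin's mix.
  Rosa's payoff from Down: q·1 + (1−q)·(-4) = 5q - 4
  Rosa's payoff from Up: q·(-3) + (1−q)·(-1) = -2q - 1
  5q - 4 = -2q - 1  ⇒  7q = 3  ⇒  q = 3/7.

q = 3/7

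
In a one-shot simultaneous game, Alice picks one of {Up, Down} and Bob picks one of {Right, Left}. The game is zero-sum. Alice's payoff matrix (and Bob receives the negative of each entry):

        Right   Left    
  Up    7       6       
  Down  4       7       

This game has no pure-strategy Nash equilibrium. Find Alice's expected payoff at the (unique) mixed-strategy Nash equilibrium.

Set Alice's expected payoff from Up equal to that from Down:
  Alice's expected payoff from Up: q·7 + (1−q)·6 = q + 6
  Alice's expected payoff from Down: q·4 + (1−q)·7 = -3q + 7
  q + 6 = -3q + 7  ⇒  4q = 1  ⇒  q = 1/4.
At equilibrium Alice is indifferent across rows, so Alice's payoff equals the payoff from Up: (1/4)·7 + (3/4)·6 = 25/4.

25/4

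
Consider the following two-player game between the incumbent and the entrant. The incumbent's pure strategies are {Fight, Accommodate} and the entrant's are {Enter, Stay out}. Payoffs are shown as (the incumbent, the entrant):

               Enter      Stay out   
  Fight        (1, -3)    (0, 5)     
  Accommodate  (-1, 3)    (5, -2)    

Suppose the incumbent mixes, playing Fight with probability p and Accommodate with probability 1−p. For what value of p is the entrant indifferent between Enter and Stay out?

The entrant's indifference between Enter and Stay out determines the incumbent's mixing probability p:
  the entrant's payoff to Enter: p·(-3) + (1−p)·3 = -6p + 3
  the entrant's payoff to Stay out: p·5 + (1−p)·(-2) = 7p - 2
  -6p + 3 = 7p - 2  ⇒  -13p = -5  ⇒  p = 5/13.

p = 5/13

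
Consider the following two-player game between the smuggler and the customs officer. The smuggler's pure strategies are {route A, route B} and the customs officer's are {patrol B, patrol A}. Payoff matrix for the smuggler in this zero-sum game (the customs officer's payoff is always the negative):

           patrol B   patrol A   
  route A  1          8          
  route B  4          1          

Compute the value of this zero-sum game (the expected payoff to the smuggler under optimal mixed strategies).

The smuggler's indifference between route A and route B determines the customs officer's mixing probability q:
  the smuggler's payoff to route A: q·1 + (1−q)·8 = -7q + 8
  the smuggler's payoff to route B: q·4 + (1−q)·1 = 3q + 1
  -7q + 8 = 3q + 1  ⇒  -10q = -7  ⇒  q = 7/10.
The value is the smuggler's expected payoff against this mix (using route A): (7/10)·1 + (3/10)·8 = 31/10.

v = 31/10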